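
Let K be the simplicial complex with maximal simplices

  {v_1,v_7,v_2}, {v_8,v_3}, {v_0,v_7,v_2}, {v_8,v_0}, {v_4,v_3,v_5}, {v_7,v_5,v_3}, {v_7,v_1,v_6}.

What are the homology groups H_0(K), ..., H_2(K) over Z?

Fix the vertex order v_0 < v_1 < v_2 < v_3 < v_4 < v_5 < v_6 < v_7 < v_8 and write every simplex with vertices in increasing order. Then dim K = 2 and the simplices of K are:

  0-simplices (9): [v_0], [v_1], [v_2], [v_3], [v_4], [v_5], [v_6], [v_7], [v_8]
  1-simplices (14): [v_0,v_2], [v_0,v_7], [v_0,v_8], [v_1,v_2], [v_1,v_6], [v_1,v_7], [v_2,v_7], [v_3,v_4], [v_3,v_5], [v_3,v_7], [v_3,v_8], [v_4,v_5], [v_5,v_7], [v_6,v_7]
  2-simplices (5): [v_0,v_2,v_7], [v_1,v_2,v_7], [v_1,v_6,v_7], [v_3,v_4,v_5], [v_3,v_5,v_7]

so the chain groups are C_0 ≅ Z^9, C_1 ≅ Z^14, C_2 ≅ Z^5.

∂_1: C_1 → C_0 is given by ∂[p,q] = [q] − [p]. For instance
  ∂[v_3,v_7] = [v_7] − [v_3].
This gives a 9×14 integer matrix of rank 8; reducing to Smith normal form yields diagonal entries (1,1,1,1,1,1,1,1).

The boundary map ∂_2: C_2 → C_1 acts by ∂[p,q,r] = [q,r] − [p,r] + [p,q]. For instance
  ∂[v_3,v_4,v_5] = [v_4,v_5] − [v_3,v_5] + [v_3,v_4],
  ∂[v_1,v_2,v_7] = [v_2,v_7] − [v_1,v_7] + [v_1,v_2].
As a 14×5 matrix over Z this has rank 5, with invariant factors (1,1,1,1,1).

Now H_k = ker ∂_k / im ∂_{k+1}, so:

  H_0: rank C_0 − rank ∂_1 = 9 − 8 = 1, and the invariant factors of ∂_1 are all 1, so H_0 ≅ Z.
  H_1: rank ker ∂_1 − rank ∂_2 = (14 − 8) − 5 = 1, and the invariant factors of ∂_2 are all 1, so H_1 ≅ Z.
  H_2: rank ker ∂_2 − rank ∂_3 = (5 − 5) − 0 = 0, and there is no ∂_3, so H_2 ≅ 0.

H_0 ≅ Z,  H_1 ≅ Z,  H_2 = 0.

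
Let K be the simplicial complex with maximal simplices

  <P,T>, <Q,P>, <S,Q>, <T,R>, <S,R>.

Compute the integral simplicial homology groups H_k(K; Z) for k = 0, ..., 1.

H_0 = Z,  H_1 = Z.

Order the vertices as P < Q < R < S < T. Listing each simplex with vertices in this order, K has dimension 1 with simplices:

  0-simplices (5): P, Q, R, S, T
  1-simplices (5): PQ, PT, QS, RS, RT

Hence C_0 ≅ Z^5, C_1 ≅ Z^5.

Boundary ∂_1: C_1 → C_0 is given by ∂[p,q] = [q] − [p]. For instance
  ∂RT = T − R.
This gives a 5×5 integer matrix of rank 4; reducing to Smith normal form yields diagonal entries (1,1,1,1).

Reading off H_k = ker ∂_k / im ∂_{k+1}:

  H_0: rank C_0 − rank ∂_1 = 5 − 4 = 1, and the invariant factors of ∂_1 are all 1, so H_0 ≅ Z.
  H_1: rank ker ∂_1 − rank ∂_2 = (5 − 4) − 0 = 1, and there is no ∂_2, so H_1 ≅ Z.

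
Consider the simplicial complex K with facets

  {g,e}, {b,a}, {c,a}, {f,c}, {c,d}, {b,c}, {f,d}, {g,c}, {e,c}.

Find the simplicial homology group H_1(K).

Fix the vertex order a < b < c < d < e < f < g and write every simplex with vertices in increasing order. Then dim K = 1 and the simplices of K are:

  0-simplices (7): a, b, c, d, e, f, g
  1-simplices (9): ab, ac, bc, cd, ce, cf, cg, df, eg

Hence C_0 ≅ Z^7, C_1 ≅ Z^9.

The boundary map ∂_1: C_1 → C_0 is given by ∂[p,q] = [q] − [p].
This gives a 7×9 integer matrix of rank 6; reducing to Smith normal form yields diagonal entries (1,1,1,1,1,1).

Computing H_k = (kernel of ∂_k) / (image of ∂_{k+1}):

  H_1: rank ker ∂_1 − rank ∂_2 = (9 − 6) − 0 = 3, and there is no ∂_2, so H_1 = Z^3.

H_1 = Z^3.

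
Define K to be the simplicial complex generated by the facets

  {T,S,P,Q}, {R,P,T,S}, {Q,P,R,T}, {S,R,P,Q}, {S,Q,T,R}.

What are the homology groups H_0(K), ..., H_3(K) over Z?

We work with the vertex ordering P < Q < R < S < T. The simplices of K, each written with vertices in increasing order, are:

  0-simplices (5): P, Q, R, S, T
  1-simplices (10): PQ, PR, PS, PT, QR, QS, QT, RS, RT, ST
  2-simplices (10): PQR, PQS, PQT, PRS, PRT, PST, QRS, QRT, QST, RST
  3-simplices (5): PQRS, PQRT, PQST, PRST, QRST

so the chain groups are C_0 ≅ Z^5, C_1 ≅ Z^10, C_2 ≅ Z^10, C_3 ≅ Z^5.

The boundary map ∂_1: C_1 → C_0 sends each edge [p,q] (with p < q) to q − p. For instance
  ∂QT = T − Q.
As a 5×10 matrix over Z this has rank 4, with invariant factors (1,1,1,1).

Boundary ∂_2: C_2 → C_1 sends each 2-simplex [p,q,r] to [q,r] − [p,r] + [p,q]. For instance
  ∂QRS = RS − QS + QR,
  ∂QRT = RT − QT + QR.
The 10×10 boundary matrix has rank 6 and Smith normal form diag(1,1,1,1,1,1).

Boundary ∂_3: C_3 → C_2 sends each 3-simplex σ to the alternating sum Σ_i (−1)^i (σ with its i-th vertex removed). For instance
  ∂PQST = QST − PST + PQT − PQS,
  ∂QRST = RST − QST + QRT − QRS.
This gives a 10×5 integer matrix of rank 4; reducing to Smith normal form yields diagonal entries (1,1,1,1).

From H_k ≅ ker(∂_k) / im(∂_{k+1}) we obtain:

  H_0: rank C_0 − rank ∂_1 = 5 − 4 = 1, and the invariant factors of ∂_1 are all 1, so H_0 = Z.
  H_1: rank ker ∂_1 − rank ∂_2 = (10 − 4) − 6 = 0, and the invariant factors of ∂_2 are all 1, so H_1 = 0.
  H_2: rank ker ∂_2 − rank ∂_3 = (10 − 6) − 4 = 0, and the invariant factors of ∂_3 are all 1, so H_2 = 0.
  H_3: rank ker ∂_3 − rank ∂_4 = (5 − 4) − 0 = 1, and there is no ∂_4, so H_3 = Z.

H_0 = Z,  H_1 = 0,  H_2 = 0,  H_3 = Z.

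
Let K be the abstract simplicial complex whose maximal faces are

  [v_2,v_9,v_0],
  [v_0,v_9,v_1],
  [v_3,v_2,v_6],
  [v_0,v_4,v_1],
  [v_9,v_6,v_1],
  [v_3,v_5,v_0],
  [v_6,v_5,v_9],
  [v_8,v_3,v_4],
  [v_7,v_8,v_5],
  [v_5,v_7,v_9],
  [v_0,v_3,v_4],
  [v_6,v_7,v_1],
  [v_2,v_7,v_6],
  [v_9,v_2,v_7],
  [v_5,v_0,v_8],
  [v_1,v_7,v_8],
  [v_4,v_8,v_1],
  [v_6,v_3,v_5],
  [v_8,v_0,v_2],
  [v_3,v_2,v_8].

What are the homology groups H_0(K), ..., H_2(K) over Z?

H_0 = Z,  H_1 = Z ⊕ Z_2,  H_2 = 0.

We work with the vertex ordering v_0 < v_1 < v_2 < v_3 < v_4 < v_5 < v_6 < v_7 < v_8 < v_9. The simplices of K, each written with vertices in increasing order, are:

  0-simplices (10): [v_0], [v_1], [v_2], [v_3], [v_4], [v_5], [v_6], [v_7], [v_8], [v_9]
  1-simplices (30): (30 of them)
  2-simplices (20): (20 of them)

Hence C_0 ≅ Z^10, C_1 ≅ Z^30, C_2 ≅ Z^20.

∂_1: C_1 → C_0 is given by ∂[p,q] = [q] − [p].
The 10×30 boundary matrix has rank 9 and Smith normal form diag(1,1,1,1,1,1,1,1,1).

Boundary ∂_2: C_2 → C_1 maps a triangle to the signed sum of its edges. For instance
  ∂[v_5,v_6,v_9] = [v_6,v_9] − [v_5,v_9] + [v_5,v_6],
  ∂[v_0,v_1,v_4] = [v_1,v_4] − [v_0,v_4] + [v_0,v_1].
The resulting 30×20 matrix has rank 20, and its Smith normal form has invariant factors (1,1,1,1,1,1,1,1,1,1,1,1,1,1,1,1,1,1,1,2).

Reading off H_k = ker ∂_k / im ∂_{k+1}:

  H_0: rank C_0 − rank ∂_1 = 10 − 9 = 1, and the invariant factors of ∂_1 are all 1, so H_0 = Z.
  H_1: rank ker ∂_1 − rank ∂_2 = (30 − 9) − 20 = 1, and ∂_2 has invariant factor 2 > 1, so H_1 = Z ⊕ Z_2.
  H_2: rank ker ∂_2 − rank ∂_3 = (20 − 20) − 0 = 0, and there is no ∂_3, so H_2 = 0.

As a check, the Euler characteristic is 10 − 30 + 20 = 0, which agrees with 1 − 1 + 0 = 0.
(K is a triangulation of the Klein bottle.)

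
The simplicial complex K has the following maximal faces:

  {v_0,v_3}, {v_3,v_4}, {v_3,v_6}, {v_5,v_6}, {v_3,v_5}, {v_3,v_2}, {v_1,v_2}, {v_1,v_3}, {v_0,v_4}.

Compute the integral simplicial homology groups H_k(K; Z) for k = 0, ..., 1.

Fix the vertex order v_0 < v_1 < v_2 < v_3 < v_4 < v_5 < v_6 and write every simplex with vertices in increasing order. Then dim K = 1 and the simplices of K are:

  0-simplices (7): [v_0], [v_1], [v_2], [v_3], [v_4], [v_5], [v_6]
  1-simplices (9): [v_0,v_3], [v_0,v_4], [v_1,v_2], [v_1,v_3], [v_2,v_3], [v_3,v_4], [v_3,v_5], [v_3,v_6], [v_5,v_6]

so the chain groups are C_0 ≅ Z^7, C_1 ≅ Z^9.

The boundary map ∂_1: C_1 → C_0 maps an edge to its endpoints' difference, ∂[p,q] = q − p. For instance
  ∂[v_1,v_3] = [v_3] − [v_1].
The resulting 7×9 matrix has rank 6, and its Smith normal form has invariant factors (1,1,1,1,1,1).

Computing H_k = (kernel of ∂_k) / (image of ∂_{k+1}):

  H_0: rank C_0 − rank ∂_1 = 7 − 6 = 1, and the invariant factors of ∂_1 are all 1, so H_0 ≅ Z.
  H_1: rank ker ∂_1 − rank ∂_2 = (9 − 6) − 0 = 3, and there is no ∂_2, so H_1 ≅ Z^3.

As a check, the Euler characteristic is 7 − 9 = -2, which agrees with 1 − 3 = -2.

H_0 ≅ Z,  H_1 ≅ Z^3.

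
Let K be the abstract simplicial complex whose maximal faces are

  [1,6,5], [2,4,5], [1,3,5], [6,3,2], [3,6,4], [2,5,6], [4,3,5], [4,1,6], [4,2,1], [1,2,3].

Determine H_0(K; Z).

H_0 = Z.

Order the vertices as 1 < 2 < 3 < 4 < 5 < 6. Listing each simplex with vertices in this order, K has dimension 2 with simplices:

  0-simplices (6): [1], [2], [3], [4], [5], [6]
  1-simplices (15): [1,2], [1,3], [1,4], [1,5], [1,6], [2,3], [2,4], [2,5], [2,6], [3,4], [3,5], [3,6], [4,5], [4,6], [5,6]
  2-simplices (10): [1,2,3], [1,2,4], [1,3,5], [1,4,6], [1,5,6], [2,3,6], [2,4,5], [2,5,6], [3,4,5], [3,4,6]

so the chain groups are C_0 ≅ Z^6, C_1 ≅ Z^15, C_2 ≅ Z^10.

Boundary ∂_1: C_1 → C_0 maps an edge to its endpoints' difference, ∂[p,q] = q − p. For instance
  ∂[5,6] = [6] − [5].
As a 6×15 matrix over Z this has rank 5, with invariant factors (1,1,1,1,1).

Boundary ∂_2: C_2 → C_1 maps a triangle to the signed sum of its edges. For instance
  ∂[1,2,3] = [2,3] − [1,3] + [1,2],
  ∂[1,5,6] = [5,6] − [1,6] + [1,5].
This gives a 15×10 integer matrix of rank 10; reducing to Smith normal form yields diagonal entries (1,1,1,1,1,1,1,1,1,2).

From H_k ≅ ker(∂_k) / im(∂_{k+1}) we obtain:

  H_0: rank C_0 − rank ∂_1 = 6 − 5 = 1, and the invariant factors of ∂_1 are all 1, so H_0 ≅ Z.

(K is a triangulation of the real projective plane RP^2.)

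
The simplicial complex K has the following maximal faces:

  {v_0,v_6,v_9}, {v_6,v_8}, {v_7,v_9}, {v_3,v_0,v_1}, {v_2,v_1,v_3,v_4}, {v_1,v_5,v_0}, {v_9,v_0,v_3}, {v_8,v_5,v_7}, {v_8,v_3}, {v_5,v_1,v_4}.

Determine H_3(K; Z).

We work with the vertex ordering v_0 < v_1 < v_2 < v_3 < v_4 < v_5 < v_6 < v_7 < v_8 < v_9. The simplices of K, each written with vertices in increasing order, are:

  0-simplices (10): [v_0], [v_1], [v_2], [v_3], [v_4], [v_5], [v_6], [v_7], [v_8], [v_9]
  1-simplices (21): (21 of them)
  2-simplices (10): [v_0,v_1,v_3], [v_0,v_1,v_5], [v_0,v_3,v_9], [v_0,v_6,v_9], [v_1,v_2,v_3], [v_1,v_2,v_4], [v_1,v_3,v_4], [v_1,v_4,v_5], [v_2,v_3,v_4], [v_5,v_7,v_8]
  3-simplices (1): [v_1,v_2,v_3,v_4]

Hence C_0 ≅ Z^10, C_1 ≅ Z^21, C_2 ≅ Z^10, C_3 ≅ Z^1.

Boundary ∂_1: C_1 → C_0 sends each edge [p,q] (with p < q) to q − p. For instance
  ∂[v_1,v_5] = [v_5] − [v_1].
As a 10×21 matrix over Z this has rank 9, with invariant factors (1,1,1,1,1,1,1,1,1).

The boundary map ∂_2: C_2 → C_1 sends each 2-simplex [p,q,r] to [q,r] − [p,r] + [p,q]. For instance
  ∂[v_0,v_3,v_9] = [v_3,v_9] − [v_0,v_9] + [v_0,v_3],
  ∂[v_2,v_3,v_4] = [v_3,v_4] − [v_2,v_4] + [v_2,v_3].
As a 21×10 matrix over Z this has rank 9, with invariant factors (1,1,1,1,1,1,1,1,1).

Boundary ∂_3: C_3 → C_2 sends each 3-simplex σ to the alternating sum Σ_i (−1)^i (σ with its i-th vertex removed). For instance
  ∂[v_1,v_2,v_3,v_4] = [v_2,v_3,v_4] − [v_1,v_3,v_4] + [v_1,v_2,v_4] − [v_1,v_2,v_3].
As a 10×1 matrix over Z this has rank 1, with invariant factors (1).

Now H_k = ker ∂_k / im ∂_{k+1}, so:

  H_3: rank ker ∂_3 − rank ∂_4 = (1 − 1) − 0 = 0, and there is no ∂_4, so H_3 ≅ 0.

H_3 = 0.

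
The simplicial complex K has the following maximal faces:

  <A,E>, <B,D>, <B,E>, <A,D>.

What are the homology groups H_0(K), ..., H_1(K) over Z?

H_0 = Z,  H_1 = Z.

Fix the vertex order A < B < D < E and write every simplex with vertices in increasing order. Then dim K = 1 and the simplices of K are:

  0-simplices (4): A, B, D, E
  1-simplices (4): AD, AE, BD, BE

giving chain groups C_0 ≅ Z^4, C_1 ≅ Z^4.

∂_1: C_1 → C_0 sends each edge [p,q] (with p < q) to q − p. For instance
  ∂AD = D − A.
This gives a 4×4 integer matrix of rank 3; reducing to Smith normal form yields diagonal entries (1,1,1).

Now H_k = ker ∂_k / im ∂_{k+1}, so:

  H_0: rank C_0 − rank ∂_1 = 4 − 3 = 1, and the invariant factors of ∂_1 are all 1, so H_0 ≅ Z.
  H_1: rank ker ∂_1 − rank ∂_2 = (4 − 3) − 0 = 1, and there is no ∂_2, so H_1 ≅ Z.

(K is a triangulation of the circle S^1.)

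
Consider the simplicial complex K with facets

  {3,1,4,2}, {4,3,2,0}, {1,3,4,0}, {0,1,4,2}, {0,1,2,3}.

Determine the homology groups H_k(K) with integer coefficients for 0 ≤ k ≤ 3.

H_0 ≅ Z,  H_1 = 0,  H_2 = 0,  H_3 ≅ Z.

Fix the vertex order 0 < 1 < 2 < 3 < 4 and write every simplex with vertices in increasing order. Then dim K = 3 and the simplices of K are:

  0-simplices (5): [0], [1], [2], [3], [4]
  1-simplices (10): [0,1], [0,2], [0,3], [0,4], [1,2], [1,3], [1,4], [2,3], [2,4], [3,4]
  2-simplices (10): [0,1,2], [0,1,3], [0,1,4], [0,2,3], [0,2,4], [0,3,4], [1,2,3], [1,2,4], [1,3,4], [2,3,4]
  3-simplices (5): [0,1,2,3], [0,1,2,4], [0,1,3,4], [0,2,3,4], [1,2,3,4]

so the chain groups are C_0 ≅ Z^5, C_1 ≅ Z^10, C_2 ≅ Z^10, C_3 ≅ Z^5.

∂_1: C_1 → C_0 is given by ∂[p,q] = [q] − [p].
As a 5×10 matrix over Z this has rank 4, with invariant factors (1,1,1,1).

The boundary map ∂_2: C_2 → C_1 acts by ∂[p,q,r] = [q,r] − [p,r] + [p,q]. For instance
  ∂[0,3,4] = [3,4] − [0,4] + [0,3],
  ∂[1,3,4] = [3,4] − [1,4] + [1,3].
The 10×10 boundary matrix has rank 6 and Smith normal form diag(1,1,1,1,1,1).

Boundary ∂_3: C_3 → C_2 sends each 3-simplex σ to the alternating sum Σ_i (−1)^i (σ with its i-th vertex removed). For instance
  ∂[0,1,3,4] = [1,3,4] − [0,3,4] + [0,1,4] − [0,1,3],
  ∂[0,2,3,4] = [2,3,4] − [0,3,4] + [0,2,4] − [0,2,3].
As a 10×5 matrix over Z this has rank 4, with invariant factors (1,1,1,1).

From H_k ≅ ker(∂_k) / im(∂_{k+1}) we obtain:

  H_0: rank C_0 − rank ∂_1 = 5 − 4 = 1, and the invariant factors of ∂_1 are all 1, so H_0 = Z.
  H_1: rank ker ∂_1 − rank ∂_2 = (10 − 4) − 6 = 0, and the invariant factors of ∂_2 are all 1, so H_1 = 0.
  H_2: rank ker ∂_2 − rank ∂_3 = (10 − 6) − 4 = 0, and the invariant factors of ∂_3 are all 1, so H_2 = 0.
  H_3: rank ker ∂_3 − rank ∂_4 = (5 − 4) − 0 = 1, and there is no ∂_4, so H_3 = Z.

(K is a triangulation of the 3-sphere S^3.)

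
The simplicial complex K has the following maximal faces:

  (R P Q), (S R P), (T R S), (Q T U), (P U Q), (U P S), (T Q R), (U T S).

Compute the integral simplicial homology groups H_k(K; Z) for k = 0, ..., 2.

We work with the vertex ordering P < Q < R < S < T < U. The simplices of K, each written with vertices in increasing order, are:

  0-simplices (6): P, Q, R, S, T, U
  1-simplices (12): PQ, PR, PS, PU, QR, QT, QU, RS, RT, ST, SU, TU
  2-simplices (8): PQR, PQU, PRS, PSU, QRT, QTU, RST, STU

Hence C_0 ≅ Z^6, C_1 ≅ Z^12, C_2 ≅ Z^8.

∂_1: C_1 → C_0 is given by ∂[p,q] = [q] − [p]. For instance
  ∂QT = T − Q.
This gives a 6×12 integer matrix of rank 5; reducing to Smith normal form yields diagonal entries (1,1,1,1,1).

Boundary ∂_2: C_2 → C_1 maps a triangle to the signed sum of its edges. For instance
  ∂QTU = TU − QU + QT,
  ∂QRT = RT − QT + QR.
The 12×8 boundary matrix has rank 7 and Smith normal form diag(1,1,1,1,1,1,1).

Reading off H_k = ker ∂_k / im ∂_{k+1}:

  H_0: rank C_0 − rank ∂_1 = 6 − 5 = 1, and the invariant factors of ∂_1 are all 1, so H_0 ≅ Z.
  H_1: rank ker ∂_1 − rank ∂_2 = (12 − 5) − 7 = 0, and the invariant factors of ∂_2 are all 1, so H_1 ≅ 0.
  H_2: rank ker ∂_2 − rank ∂_3 = (8 − 7) − 0 = 1, and there is no ∂_3, so H_2 ≅ Z.

H_0 = Z,  H_1 = 0,  H_2 = Z.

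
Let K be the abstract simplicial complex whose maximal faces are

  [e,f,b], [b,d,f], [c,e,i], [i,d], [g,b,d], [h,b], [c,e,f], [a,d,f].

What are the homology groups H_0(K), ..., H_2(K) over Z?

H_0 ≅ Z,  H_1 ≅ Z,  H_2 = 0.

Fix the vertex order a < b < c < d < e < f < g < h < i and write every simplex with vertices in increasing order. Then dim K = 2 and the simplices of K are:

  0-simplices (9): a, b, c, d, e, f, g, h, i
  1-simplices (15): ad, af, bd, be, bf, bg, bh, ce, cf, ci, df, dg, di, ef, ei
  2-simplices (6): adf, bdf, bdg, bef, cef, cei

giving chain groups C_0 ≅ Z^9, C_1 ≅ Z^15, C_2 ≅ Z^6.

Boundary ∂_1: C_1 → C_0 sends each edge [p,q] (with p < q) to q − p.
As a 9×15 matrix over Z this has rank 8, with invariant factors (1,1,1,1,1,1,1,1).

The boundary map ∂_2: C_2 → C_1 acts by ∂[p,q,r] = [q,r] − [p,r] + [p,q]. For instance
  ∂adf = df − af + ad,
  ∂bef = ef − bf + be.
The resulting 15×6 matrix has rank 6, and its Smith normal form has invariant factors (1,1,1,1,1,1).

Reading off H_k = ker ∂_k / im ∂_{k+1}:

  H_0: rank C_0 − rank ∂_1 = 9 − 8 = 1, and the invariant factors of ∂_1 are all 1, so H_0 ≅ Z.
  H_1: rank ker ∂_1 − rank ∂_2 = (15 − 8) − 6 = 1, and the invariant factors of ∂_2 are all 1, so H_1 ≅ Z.
  H_2: rank ker ∂_2 − rank ∂_3 = (6 − 6) − 0 = 0, and there is no ∂_3, so H_2 ≅ 0.

As a check, the Euler characteristic is 9 − 15 + 6 = 0, which agrees with 1 − 1 + 0 = 0.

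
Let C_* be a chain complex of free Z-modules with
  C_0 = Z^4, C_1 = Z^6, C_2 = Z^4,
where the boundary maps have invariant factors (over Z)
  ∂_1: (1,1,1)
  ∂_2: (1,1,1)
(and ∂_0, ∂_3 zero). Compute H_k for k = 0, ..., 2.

H_0: b_0 = 4 − 0 − 3 = 1; torsion from ∂_1 factors > 1: none. So H_0 = Z.
H_1: b_1 = 6 − 3 − 3 = 0; torsion from ∂_2 factors > 1: none. So H_1 = 0.
H_2: b_2 = 4 − 3 − 0 = 1; torsion from ∂_3 factors > 1: none. So H_2 = Z.

H_0 = Z,  H_1 = 0,  H_2 = Z.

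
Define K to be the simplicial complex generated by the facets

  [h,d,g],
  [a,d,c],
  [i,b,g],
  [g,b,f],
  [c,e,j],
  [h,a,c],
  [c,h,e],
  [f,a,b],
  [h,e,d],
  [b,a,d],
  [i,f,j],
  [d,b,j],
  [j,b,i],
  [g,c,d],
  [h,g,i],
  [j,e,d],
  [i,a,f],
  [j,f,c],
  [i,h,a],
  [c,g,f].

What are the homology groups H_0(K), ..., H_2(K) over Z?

H_0 = Z,  H_1 = Z ⊕ Z/2Z,  H_2 = 0.

K has 10 vertices, 30 edges, 20 triangles.
rank ∂_0 = 0, rank ∂_1 = 9 ⇒ b_0 = 10 − 0 − 9 = 1; all invariant factors of ∂_1 are 1 so no torsion. So H_0 = Z.
rank ∂_1 = 9, rank ∂_2 = 20 ⇒ b_1 = 30 − 9 − 20 = 1; ∂_2 has invariant factor(s) [2] giving torsion. So H_1 = Z ⊕ Z/2Z.
rank ∂_2 = 20, rank ∂_3 = 0 ⇒ b_2 = 20 − 20 − 0 = 0. So H_2 = 0.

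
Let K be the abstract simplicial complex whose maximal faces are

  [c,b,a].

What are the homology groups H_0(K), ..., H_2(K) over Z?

Fix the vertex order a < b < c and write every simplex with vertices in increasing order. Then dim K = 2 and the simplices of K are:

  0-simplices (3): a, b, c
  1-simplices (3): ab, ac, bc
  2-simplices (1): abc

Hence C_0 ≅ Z^3, C_1 ≅ Z^3, C_2 ≅ Z^1.

The boundary map ∂_1: C_1 → C_0 sends each edge [p,q] (with p < q) to q − p.
The 3×3 boundary matrix has rank 2 and Smith normal form diag(1,1).

Boundary ∂_2: C_2 → C_1 sends each 2-simplex [p,q,r] to [q,r] − [p,r] + [p,q]. For instance
  ∂abc = bc − ac + ab.
The resulting 3×1 matrix has rank 1, and its Smith normal form has invariant factors (1).

From H_k ≅ ker(∂_k) / im(∂_{k+1}) we obtain:

  H_0: rank C_0 − rank ∂_1 = 3 − 2 = 1, and the invariant factors of ∂_1 are all 1, so H_0 = Z.
  H_1: rank ker ∂_1 − rank ∂_2 = (3 − 2) − 1 = 0, and the invariant factors of ∂_2 are all 1, so H_1 = 0.
  H_2: rank ker ∂_2 − rank ∂_3 = (1 − 1) − 0 = 0, and there is no ∂_3, so H_2 = 0.

As a check, the Euler characteristic is 3 − 3 + 1 = 1, which agrees with 1 − 0 + 0 = 1.

H_0 ≅ Z,  H_1 = 0,  H_2 = 0.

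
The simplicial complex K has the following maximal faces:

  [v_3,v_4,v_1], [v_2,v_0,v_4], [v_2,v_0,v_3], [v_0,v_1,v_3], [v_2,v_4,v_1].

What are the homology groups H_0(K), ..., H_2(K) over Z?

H_0 = Z,  H_1 = Z,  H_2 = 0.

Fix the vertex order v_0 < v_1 < v_2 < v_3 < v_4 and write every simplex with vertices in increasing order. Then dim K = 2 and the simplices of K are:

  0-simplices (5): [v_0], [v_1], [v_2], [v_3], [v_4]
  1-simplices (10): [v_0,v_1], [v_0,v_2], [v_0,v_3], [v_0,v_4], [v_1,v_2], [v_1,v_3], [v_1,v_4], [v_2,v_3], [v_2,v_4], [v_3,v_4]
  2-simplices (5): [v_0,v_1,v_3], [v_0,v_2,v_3], [v_0,v_2,v_4], [v_1,v_2,v_4], [v_1,v_3,v_4]

so the chain groups are C_0 ≅ Z^5, C_1 ≅ Z^10, C_2 ≅ Z^5.

Boundary ∂_1: C_1 → C_0 maps an edge to its endpoints' difference, ∂[p,q] = q − p. For instance
  ∂[v_0,v_4] = [v_4] − [v_0].
As a 5×10 matrix over Z this has rank 4, with invariant factors (1,1,1,1).

The boundary map ∂_2: C_2 → C_1 sends each 2-simplex [p,q,r] to [q,r] − [p,r] + [p,q]. For instance
  ∂[v_0,v_2,v_3] = [v_2,v_3] − [v_0,v_3] + [v_0,v_2],
  ∂[v_1,v_2,v_4] = [v_2,v_4] − [v_1,v_4] + [v_1,v_2].
The resulting 10×5 matrix has rank 5, and its Smith normal form has invariant factors (1,1,1,1,1).

Computing H_k = (kernel of ∂_k) / (image of ∂_{k+1}):

  H_0: rank C_0 − rank ∂_1 = 5 − 4 = 1, and the invariant factors of ∂_1 are all 1, so H_0 = Z.
  H_1: rank ker ∂_1 − rank ∂_2 = (10 − 4) − 5 = 1, and the invariant factors of ∂_2 are all 1, so H_1 = Z.
  H_2: rank ker ∂_2 − rank ∂_3 = (5 − 5) − 0 = 0, and there is no ∂_3, so H_2 = 0.

As a check, the Euler characteristic is 5 − 10 + 5 = 0, which agrees with 1 − 1 + 0 = 0.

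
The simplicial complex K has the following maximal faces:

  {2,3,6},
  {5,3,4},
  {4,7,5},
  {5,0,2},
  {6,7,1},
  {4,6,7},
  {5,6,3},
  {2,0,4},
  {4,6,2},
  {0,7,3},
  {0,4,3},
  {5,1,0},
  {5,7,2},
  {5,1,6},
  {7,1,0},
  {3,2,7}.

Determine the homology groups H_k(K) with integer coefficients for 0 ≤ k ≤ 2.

K has 8 vertices, 24 edges, 16 triangles.
rank ∂_0 = 0, rank ∂_1 = 7 ⇒ b_0 = 8 − 0 − 7 = 1; all invariant factors of ∂_1 are 1 so no torsion. So H_0 = Z.
rank ∂_1 = 7, rank ∂_2 = 15 ⇒ b_1 = 24 − 7 − 15 = 2; all invariant factors of ∂_2 are 1 so no torsion. So H_1 = Z^2.
rank ∂_2 = 15, rank ∂_3 = 0 ⇒ b_2 = 16 − 15 − 0 = 1. So H_2 = Z.

H_0 = Z,  H_1 = Z^2,  H_2 = Z.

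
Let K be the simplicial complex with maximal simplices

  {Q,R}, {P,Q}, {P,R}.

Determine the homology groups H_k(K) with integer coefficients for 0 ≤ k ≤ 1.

Take the total order P < Q < R on the vertex set. Then K (dimension 1) consists of the simplices:

  0-simplices (3): P, Q, R
  1-simplices (3): PQ, PR, QR

Hence C_0 ≅ Z^3, C_1 ≅ Z^3.

Boundary ∂_1: C_1 → C_0 maps an edge to its endpoints' difference, ∂[p,q] = q − p.
This gives a 3×3 integer matrix of rank 2; reducing to Smith normal form yields diagonal entries (1,1).

Computing H_k = (kernel of ∂_k) / (image of ∂_{k+1}):

  H_0: rank C_0 − rank ∂_1 = 3 − 2 = 1, and the invariant factors of ∂_1 are all 1, so H_0 = Z.
  H_1: rank ker ∂_1 − rank ∂_2 = (3 − 2) − 0 = 1, and there is no ∂_2, so H_1 = Z.

H_0 = Z,  H_1 = Z.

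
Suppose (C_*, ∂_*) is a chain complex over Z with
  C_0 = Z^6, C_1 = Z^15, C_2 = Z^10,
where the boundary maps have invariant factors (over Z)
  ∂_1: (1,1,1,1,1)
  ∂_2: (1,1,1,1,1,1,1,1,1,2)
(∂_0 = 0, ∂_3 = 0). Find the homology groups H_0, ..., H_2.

H_0: b_0 = 6 − 0 − 5 = 1; torsion from ∂_1 factors > 1: none. So H_0 = Z.
H_1: b_1 = 15 − 5 − 10 = 0; torsion from ∂_2 factors > 1: [2]. So H_1 = Z/2.
H_2: b_2 = 10 − 10 − 0 = 0; torsion from ∂_3 factors > 1: none. So H_2 = 0.

H_0 = Z,  H_1 = Z/2,  H_2 = 0.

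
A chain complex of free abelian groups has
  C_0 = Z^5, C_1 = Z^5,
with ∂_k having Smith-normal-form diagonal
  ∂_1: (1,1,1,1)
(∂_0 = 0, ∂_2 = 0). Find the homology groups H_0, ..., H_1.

H_0 ≅ Z,  H_1 ≅ Z.

H_0: b_0 = 5 − 0 − 4 = 1; torsion from ∂_1 factors > 1: none. So H_0 ≅ Z.
H_1: b_1 = 5 − 4 − 0 = 1; torsion from ∂_2 factors > 1: none. So H_1 ≅ Z.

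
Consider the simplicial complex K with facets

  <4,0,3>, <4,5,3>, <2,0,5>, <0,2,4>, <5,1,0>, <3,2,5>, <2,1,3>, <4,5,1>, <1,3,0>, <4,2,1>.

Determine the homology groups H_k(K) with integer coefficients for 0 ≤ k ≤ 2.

H_0 ≅ Z,  H_1 ≅ Z/2,  H_2 = 0.

Order the vertices as 0 < 1 < 2 < 3 < 4 < 5. Listing each simplex with vertices in this order, K has dimension 2 with simplices:

  0-simplices (6): [0], [1], [2], [3], [4], [5]
  1-simplices (15): [0,1], [0,2], [0,3], [0,4], [0,5], [1,2], [1,3], [1,4], [1,5], [2,3], [2,4], [2,5], [3,4], [3,5], [4,5]
  2-simplices (10): [0,1,3], [0,1,5], [0,2,4], [0,2,5], [0,3,4], [1,2,3], [1,2,4], [1,4,5], [2,3,5], [3,4,5]

so the chain groups are C_0 ≅ Z^6, C_1 ≅ Z^15, C_2 ≅ Z^10.

The boundary map ∂_1: C_1 → C_0 sends each edge [p,q] (with p < q) to q − p. For instance
  ∂[0,1] = [1] − [0].
The 6×15 boundary matrix has rank 5 and Smith normal form diag(1,1,1,1,1).

Boundary ∂_2: C_2 → C_1 maps a triangle to the signed sum of its edges. For instance
  ∂[0,3,4] = [3,4] − [0,4] + [0,3],
  ∂[0,2,4] = [2,4] − [0,4] + [0,2].
This gives a 15×10 integer matrix of rank 10; reducing to Smith normal form yields diagonal entries (1,1,1,1,1,1,1,1,1,2).

Computing H_k = (kernel of ∂_k) / (image of ∂_{k+1}):

  H_0: rank C_0 − rank ∂_1 = 6 − 5 = 1, and the invariant factors of ∂_1 are all 1, so H_0 = Z.
  H_1: rank ker ∂_1 − rank ∂_2 = (15 − 5) − 10 = 0, and ∂_2 has invariant factor 2 > 1, so H_1 = Z/2.
  H_2: rank ker ∂_2 − rank ∂_3 = (10 − 10) − 0 = 0, and there is no ∂_3, so H_2 = 0.

(K is a triangulation of the real projective plane RP^2.)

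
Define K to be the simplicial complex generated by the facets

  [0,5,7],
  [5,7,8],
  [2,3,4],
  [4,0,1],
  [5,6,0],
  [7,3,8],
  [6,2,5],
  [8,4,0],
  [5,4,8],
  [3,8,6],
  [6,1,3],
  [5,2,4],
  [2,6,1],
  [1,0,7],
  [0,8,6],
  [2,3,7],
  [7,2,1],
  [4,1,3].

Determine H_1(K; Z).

K has 9 vertices, 27 edges, 18 triangles.
rank ∂_1 = 8, rank ∂_2 = 18 ⇒ b_1 = 27 − 8 − 18 = 1; ∂_2 has invariant factor(s) [2] giving torsion. So H_1 = Z ⊕ Z_2.

H_1 = Z ⊕ Z_2.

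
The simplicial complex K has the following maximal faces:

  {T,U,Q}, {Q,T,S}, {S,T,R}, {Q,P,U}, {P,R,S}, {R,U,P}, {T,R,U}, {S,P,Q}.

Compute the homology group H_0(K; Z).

K has 6 vertices, 12 edges, 8 triangles.
rank ∂_0 = 0, rank ∂_1 = 5 ⇒ b_0 = 6 − 0 − 5 = 1; all invariant factors of ∂_1 are 1 so no torsion. So H_0 = Z.

H_0 ≅ Z.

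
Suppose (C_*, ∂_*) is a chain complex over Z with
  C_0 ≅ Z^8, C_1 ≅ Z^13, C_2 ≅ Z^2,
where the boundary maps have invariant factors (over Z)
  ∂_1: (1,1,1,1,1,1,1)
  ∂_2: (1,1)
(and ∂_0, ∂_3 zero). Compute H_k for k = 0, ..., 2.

H_0: b_0 = 8 − 0 − 7 = 1; torsion from ∂_1 factors > 1: none. So H_0 ≅ Z.
H_1: b_1 = 13 − 7 − 2 = 4; torsion from ∂_2 factors > 1: none. So H_1 ≅ Z^4.
H_2: b_2 = 2 − 2 − 0 = 0; torsion from ∂_3 factors > 1: none. So H_2 ≅ 0.

H_0 ≅ Z,  H_1 ≅ Z^4,  H_2 = 0.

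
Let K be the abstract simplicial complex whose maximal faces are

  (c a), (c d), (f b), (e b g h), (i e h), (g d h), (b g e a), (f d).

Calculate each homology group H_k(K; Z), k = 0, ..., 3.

H_0 ≅ Z,  H_1 ≅ Z^2,  H_2 = 0,  H_3 = 0.

Fix the vertex order a < b < c < d < e < f < g < h < i and write every simplex with vertices in increasing order. Then dim K = 3 and the simplices of K are:

  0-simplices (9): a, b, c, d, e, f, g, h, i
  1-simplices (17): ab, ac, ae, ag, be, bf, bg, bh, cd, df, dg, dh, eg, eh, ei, gh, hi
  2-simplices (9): abe, abg, aeg, beg, beh, bgh, dgh, egh, ehi
  3-simplices (2): abeg, begh

giving chain groups C_0 ≅ Z^9, C_1 ≅ Z^17, C_2 ≅ Z^9, C_3 ≅ Z^2.

Boundary ∂_1: C_1 → C_0 is given by ∂[p,q] = [q] − [p]. For instance
  ∂ac = c − a.
The resulting 9×17 matrix has rank 8, and its Smith normal form has invariant factors (1,1,1,1,1,1,1,1).

The boundary map ∂_2: C_2 → C_1 acts by ∂[p,q,r] = [q,r] − [p,r] + [p,q]. For instance
  ∂aeg = eg − ag + ae,
  ∂egh = gh − eh + eg.
This gives a 17×9 integer matrix of rank 7; reducing to Smith normal form yields diagonal entries (1,1,1,1,1,1,1).

Boundary ∂_3: C_3 → C_2 sends each 3-simplex σ to the alternating sum Σ_i (−1)^i (σ with its i-th vertex removed). For instance
  ∂begh = egh − bgh + beh − beg,
  ∂abeg = beg − aeg + abg − abe.
This gives a 9×2 integer matrix of rank 2; reducing to Smith normal form yields diagonal entries (1,1).

Reading off H_k = ker ∂_k / im ∂_{k+1}:

  H_0: rank C_0 − rank ∂_1 = 9 − 8 = 1, and the invariant factors of ∂_1 are all 1, so H_0 ≅ Z.
  H_1: rank ker ∂_1 − rank ∂_2 = (17 − 8) − 7 = 2, and the invariant factors of ∂_2 are all 1, so H_1 ≅ Z^2.
  H_2: rank ker ∂_2 − rank ∂_3 = (9 − 7) − 2 = 0, and the invariant factors of ∂_3 are all 1, so H_2 ≅ 0.
  H_3: rank ker ∂_3 − rank ∂_4 = (2 − 2) − 0 = 0, and there is no ∂_4, so H_3 ≅ 0.

As a check, the Euler characteristic is 9 − 17 + 9 − 2 = -1, which agrees with 1 − 2 + 0 − 0 = -1.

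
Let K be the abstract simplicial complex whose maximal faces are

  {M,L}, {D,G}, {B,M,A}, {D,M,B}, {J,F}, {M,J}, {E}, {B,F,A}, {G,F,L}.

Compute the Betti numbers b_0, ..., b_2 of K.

b_0 = 2, b_1 = 3, b_2 = 0.

We work with the vertex ordering A < B < D < E < F < G < J < L < M. The simplices of K, each written with vertices in increasing order, are:

  0-simplices (9): A, B, D, E, F, G, J, L, M
  1-simplices (14): AB, AF, AM, BD, BF, BM, DG, DM, FG, FJ, FL, GL, JM, LM
  2-simplices (4): ABF, ABM, BDM, FGL

so the chain groups are C_0 ≅ Z^9, C_1 ≅ Z^14, C_2 ≅ Z^4.

Boundary ∂_1: C_1 → C_0 sends each edge [p,q] (with p < q) to q − p. For instance
  ∂LM = M − L.
As a 9×14 matrix over Z this has rank 7, with invariant factors (1,1,1,1,1,1,1).

∂_2: C_2 → C_1 sends each 2-simplex [p,q,r] to [q,r] − [p,r] + [p,q]. For instance
  ∂FGL = GL − FL + FG,
  ∂ABF = BF − AF + AB.
The resulting 14×4 matrix has rank 4, and its Smith normal form has invariant factors (1,1,1,1).

Reading off H_k = ker ∂_k / im ∂_{k+1}:

  H_0: rank C_0 − rank ∂_1 = 9 − 7 = 2, and the invariant factors of ∂_1 are all 1, so H_0 = Z^2.
  H_1: rank ker ∂_1 − rank ∂_2 = (14 − 7) − 4 = 3, and the invariant factors of ∂_2 are all 1, so H_1 = Z^3.
  H_2: rank ker ∂_2 − rank ∂_3 = (4 − 4) − 0 = 0, and there is no ∂_3, so H_2 = 0.

Hence the Betti numbers are b_0 = 2, b_1 = 3, b_2 = 0.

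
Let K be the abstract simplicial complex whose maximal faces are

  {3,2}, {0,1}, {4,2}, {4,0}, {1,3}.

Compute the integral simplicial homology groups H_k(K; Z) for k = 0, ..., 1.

K has 5 vertices, 5 edges.
rank ∂_0 = 0, rank ∂_1 = 4 ⇒ b_0 = 5 − 0 − 4 = 1; all invariant factors of ∂_1 are 1 so no torsion. So H_0 ≅ Z.
rank ∂_1 = 4, rank ∂_2 = 0 ⇒ b_1 = 5 − 4 − 0 = 1. So H_1 ≅ Z.

H_0 = Z,  H_1 = Z.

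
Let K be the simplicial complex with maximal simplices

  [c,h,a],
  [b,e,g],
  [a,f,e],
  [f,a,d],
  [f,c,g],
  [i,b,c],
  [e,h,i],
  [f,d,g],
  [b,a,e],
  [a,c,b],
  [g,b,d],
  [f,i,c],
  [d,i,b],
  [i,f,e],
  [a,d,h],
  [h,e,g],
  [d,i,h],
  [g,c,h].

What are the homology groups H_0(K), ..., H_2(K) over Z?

H_0 = Z,  H_1 = Z^2,  H_2 = Z.

Order the vertices as a < b < c < d < e < f < g < h < i. Listing each simplex with vertices in this order, K has dimension 2 with simplices:

  0-simplices (9): a, b, c, d, e, f, g, h, i
  1-simplices (27): ab, ac, ad, ae, af, ah, bc, bd, be, bg, bi, cf, cg, ch, ci, df, dg, dh, di, ef, eg, eh, ei, fg, fi, gh, hi
  2-simplices (18): abc, abe, ach, adf, adh, aef, bci, bdg, bdi, beg, cfg, cfi, cgh, dfg, dhi, efi, egh, ehi

giving chain groups C_0 ≅ Z^9, C_1 ≅ Z^27, C_2 ≅ Z^18.

∂_1: C_1 → C_0 sends each edge [p,q] (with p < q) to q − p.
The 9×27 boundary matrix has rank 8 and Smith normal form diag(1,1,1,1,1,1,1,1).

The boundary map ∂_2: C_2 → C_1 maps a triangle to the signed sum of its edges. For instance
  ∂cfi = fi − ci + cf,
  ∂adf = df − af + ad.
This gives a 27×18 integer matrix of rank 17; reducing to Smith normal form yields diagonal entries (1,1,1,1,1,1,1,1,1,1,1,1,1,1,1,1,1).

Computing H_k = (kernel of ∂_k) / (image of ∂_{k+1}):

  H_0: rank C_0 − rank ∂_1 = 9 − 8 = 1, and the invariant factors of ∂_1 are all 1, so H_0 ≅ Z.
  H_1: rank ker ∂_1 − rank ∂_2 = (27 − 8) − 17 = 2, and the invariant factors of ∂_2 are all 1, so H_1 ≅ Z^2.
  H_2: rank ker ∂_2 − rank ∂_3 = (18 − 17) − 0 = 1, and there is no ∂_3, so H_2 ≅ Z.

As a check, the Euler characteristic is 9 − 27 + 18 = 0, which agrees with 1 − 2 + 1 = 0.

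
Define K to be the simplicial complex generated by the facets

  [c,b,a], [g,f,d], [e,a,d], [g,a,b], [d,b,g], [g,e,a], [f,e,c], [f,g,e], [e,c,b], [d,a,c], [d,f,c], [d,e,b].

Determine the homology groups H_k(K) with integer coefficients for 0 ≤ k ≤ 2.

Take the total order a < b < c < d < e < f < g on the vertex set. Then K (dimension 2) consists of the simplices:

  0-simplices (7): a, b, c, d, e, f, g
  1-simplices (18): ab, ac, ad, ae, ag, bc, bd, be, bg, cd, ce, cf, de, df, dg, ef, eg, fg
  2-simplices (12): abc, abg, acd, ade, aeg, bce, bde, bdg, cdf, cef, dfg, efg

giving chain groups C_0 ≅ Z^7, C_1 ≅ Z^18, C_2 ≅ Z^12.

Boundary ∂_1: C_1 → C_0 sends each edge [p,q] (with p < q) to q − p. For instance
  ∂bc = c − b.
The 7×18 boundary matrix has rank 6 and Smith normal form diag(1,1,1,1,1,1).

The boundary map ∂_2: C_2 → C_1 sends each 2-simplex [p,q,r] to [q,r] − [p,r] + [p,q]. For instance
  ∂cdf = df − cf + cd,
  ∂bde = de − be + bd.
As a 18×12 matrix over Z this has rank 12, with invariant factors (1,1,1,1,1,1,1,1,1,1,1,2).

Computing H_k = (kernel of ∂_k) / (image of ∂_{k+1}):

  H_0: rank C_0 − rank ∂_1 = 7 − 6 = 1, and the invariant factors of ∂_1 are all 1, so H_0 = Z.
  H_1: rank ker ∂_1 − rank ∂_2 = (18 − 6) − 12 = 0, and ∂_2 has invariant factor 2 > 1, so H_1 = Z/2Z.
  H_2: rank ker ∂_2 − rank ∂_3 = (12 − 12) − 0 = 0, and there is no ∂_3, so H_2 = 0.

(K is a triangulation of the real projective plane RP^2.)

H_0 = Z,  H_1 = Z/2Z,  H_2 = 0.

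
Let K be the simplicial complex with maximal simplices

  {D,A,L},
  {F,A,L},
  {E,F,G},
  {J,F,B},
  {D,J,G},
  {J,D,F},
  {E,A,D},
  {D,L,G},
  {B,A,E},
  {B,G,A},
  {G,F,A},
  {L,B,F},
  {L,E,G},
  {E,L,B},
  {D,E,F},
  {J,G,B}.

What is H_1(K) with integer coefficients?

H_1 = Z^2.

Fix the vertex order A < B < D < E < F < G < J < L and write every simplex with vertices in increasing order. Then dim K = 2 and the simplices of K are:

  0-simplices (8): A, B, D, E, F, G, J, L
  1-simplices (24): AB, AD, AE, AF, AG, AL, BE, BF, BG, BJ, BL, DE, DF, DG, DJ, DL, EF, EG, EL, FG, FJ, FL, GJ, GL
  2-simplices (16): ABE, ABG, ADE, ADL, AFG, AFL, BEL, BFJ, BFL, BGJ, DEF, DFJ, DGJ, DGL, EFG, EGL

so the chain groups are C_0 ≅ Z^8, C_1 ≅ Z^24, C_2 ≅ Z^16.

The boundary map ∂_1: C_1 → C_0 sends each edge [p,q] (with p < q) to q − p.
The resulting 8×24 matrix has rank 7, and its Smith normal form has invariant factors (1,1,1,1,1,1,1).

The boundary map ∂_2: C_2 → C_1 acts by ∂[p,q,r] = [q,r] − [p,r] + [p,q]. For instance
  ∂DGL = GL − DL + DG,
  ∂AFL = FL − AL + AF.
As a 24×16 matrix over Z this has rank 15, with invariant factors (1,1,1,1,1,1,1,1,1,1,1,1,1,1,1).

Now H_k = ker ∂_k / im ∂_{k+1}, so:

  H_1: rank ker ∂_1 − rank ∂_2 = (24 − 7) − 15 = 2, and the invariant factors of ∂_2 are all 1, so H_1 ≅ Z^2.

(K is a triangulation of the torus T^2.)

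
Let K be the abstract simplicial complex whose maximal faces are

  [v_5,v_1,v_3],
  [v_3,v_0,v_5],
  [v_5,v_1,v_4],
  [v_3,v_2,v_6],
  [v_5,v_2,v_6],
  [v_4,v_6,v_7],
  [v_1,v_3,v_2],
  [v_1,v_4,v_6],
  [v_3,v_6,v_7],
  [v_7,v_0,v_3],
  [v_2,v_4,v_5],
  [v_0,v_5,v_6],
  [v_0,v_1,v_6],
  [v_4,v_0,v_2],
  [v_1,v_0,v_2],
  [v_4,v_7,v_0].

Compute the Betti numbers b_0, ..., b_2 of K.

Fix the vertex order v_0 < v_1 < v_2 < v_3 < v_4 < v_5 < v_6 < v_7 and write every simplex with vertices in increasing order. Then dim K = 2 and the simplices of K are:

  0-simplices (8): [v_0], [v_1], [v_2], [v_3], [v_4], [v_5], [v_6], [v_7]
  1-simplices (24): (24 of them)
  2-simplices (16): (16 of them)

giving chain groups C_0 ≅ Z^8, C_1 ≅ Z^24, C_2 ≅ Z^16.

The boundary map ∂_1: C_1 → C_0 maps an edge to its endpoints' difference, ∂[p,q] = q − p. For instance
  ∂[v_0,v_2] = [v_2] − [v_0].
The resulting 8×24 matrix has rank 7, and its Smith normal form has invariant factors (1,1,1,1,1,1,1).

∂_2: C_2 → C_1 maps a triangle to the signed sum of its edges. For instance
  ∂[v_2,v_4,v_5] = [v_4,v_5] − [v_2,v_5] + [v_2,v_4],
  ∂[v_1,v_4,v_5] = [v_4,v_5] − [v_1,v_5] + [v_1,v_4].
The resulting 24×16 matrix has rank 15, and its Smith normal form has invariant factors (1,1,1,1,1,1,1,1,1,1,1,1,1,1,1).

Now H_k = ker ∂_k / im ∂_{k+1}, so:

  H_0: rank C_0 − rank ∂_1 = 8 − 7 = 1, and the invariant factors of ∂_1 are all 1, so H_0 = Z.
  H_1: rank ker ∂_1 − rank ∂_2 = (24 − 7) − 15 = 2, and the invariant factors of ∂_2 are all 1, so H_1 = Z^2.
  H_2: rank ker ∂_2 − rank ∂_3 = (16 − 15) − 0 = 1, and there is no ∂_3, so H_2 = Z.

Hence the Betti numbers are b_0 = 1, b_1 = 2, b_2 = 1.

b_0 = 1, b_1 = 2, b_2 = 1.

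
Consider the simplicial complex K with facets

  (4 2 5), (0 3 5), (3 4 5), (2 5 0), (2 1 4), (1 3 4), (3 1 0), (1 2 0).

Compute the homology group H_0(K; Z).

H_0 ≅ Z.

Order the vertices as 0 < 1 < 2 < 3 < 4 < 5. Listing each simplex with vertices in this order, K has dimension 2 with simplices:

  0-simplices (6): [0], [1], [2], [3], [4], [5]
  1-simplices (12): [0,1], [0,2], [0,3], [0,5], [1,2], [1,3], [1,4], [2,4], [2,5], [3,4], [3,5], [4,5]
  2-simplices (8): [0,1,2], [0,1,3], [0,2,5], [0,3,5], [1,2,4], [1,3,4], [2,4,5], [3,4,5]

giving chain groups C_0 ≅ Z^6, C_1 ≅ Z^12, C_2 ≅ Z^8.

Boundary ∂_1: C_1 → C_0 is given by ∂[p,q] = [q] − [p]. For instance
  ∂[2,4] = [4] − [2].
This gives a 6×12 integer matrix of rank 5; reducing to Smith normal form yields diagonal entries (1,1,1,1,1).

∂_2: C_2 → C_1 sends each 2-simplex [p,q,r] to [q,r] − [p,r] + [p,q]. For instance
  ∂[1,2,4] = [2,4] − [1,4] + [1,2],
  ∂[0,1,3] = [1,3] − [0,3] + [0,1].
The 12×8 boundary matrix has rank 7 and Smith normal form diag(1,1,1,1,1,1,1).

Reading off H_k = ker ∂_k / im ∂_{k+1}:

  H_0: rank C_0 − rank ∂_1 = 6 − 5 = 1, and the invariant factors of ∂_1 are all 1, so H_0 = Z.

(K is a triangulation of the 2-sphere S^2.)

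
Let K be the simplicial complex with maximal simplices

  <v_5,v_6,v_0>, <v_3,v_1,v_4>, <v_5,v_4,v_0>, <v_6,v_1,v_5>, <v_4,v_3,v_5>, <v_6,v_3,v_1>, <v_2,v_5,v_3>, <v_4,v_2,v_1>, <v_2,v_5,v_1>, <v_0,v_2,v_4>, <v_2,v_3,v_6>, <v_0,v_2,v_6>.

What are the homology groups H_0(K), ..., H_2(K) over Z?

We work with the vertex ordering v_0 < v_1 < v_2 < v_3 < v_4 < v_5 < v_6. The simplices of K, each written with vertices in increasing order, are:

  0-simplices (7): [v_0], [v_1], [v_2], [v_3], [v_4], [v_5], [v_6]
  1-simplices (18): (18 of them)
  2-simplices (12): (12 of them)

so the chain groups are C_0 ≅ Z^7, C_1 ≅ Z^18, C_2 ≅ Z^12.

∂_1: C_1 → C_0 maps an edge to its endpoints' difference, ∂[p,q] = q − p.
As a 7×18 matrix over Z this has rank 6, with invariant factors (1,1,1,1,1,1).

The boundary map ∂_2: C_2 → C_1 maps a triangle to the signed sum of its edges. For instance
  ∂[v_0,v_2,v_4] = [v_2,v_4] − [v_0,v_4] + [v_0,v_2],
  ∂[v_0,v_4,v_5] = [v_4,v_5] − [v_0,v_5] + [v_0,v_4].
As a 18×12 matrix over Z this has rank 12, with invariant factors (1,1,1,1,1,1,1,1,1,1,1,2).

Now H_k = ker ∂_k / im ∂_{k+1}, so:

  H_0: rank C_0 − rank ∂_1 = 7 − 6 = 1, and the invariant factors of ∂_1 are all 1, so H_0 ≅ Z.
  H_1: rank ker ∂_1 − rank ∂_2 = (18 − 6) − 12 = 0, and ∂_2 has invariant factor 2 > 1, so H_1 ≅ Z/2.
  H_2: rank ker ∂_2 − rank ∂_3 = (12 − 12) − 0 = 0, and there is no ∂_3, so H_2 ≅ 0.

H_0 = Z,  H_1 = Z/2,  H_2 = 0.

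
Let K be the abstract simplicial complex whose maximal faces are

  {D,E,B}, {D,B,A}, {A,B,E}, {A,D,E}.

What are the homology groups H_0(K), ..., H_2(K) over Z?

H_0 = Z,  H_1 = 0,  H_2 = Z.

Fix the vertex order A < B < D < E and write every simplex with vertices in increasing order. Then dim K = 2 and the simplices of K are:

  0-simplices (4): A, B, D, E
  1-simplices (6): AB, AD, AE, BD, BE, DE
  2-simplices (4): ABD, ABE, ADE, BDE

so the chain groups are C_0 ≅ Z^4, C_1 ≅ Z^6, C_2 ≅ Z^4.

The boundary map ∂_1: C_1 → C_0 sends each edge [p,q] (with p < q) to q − p. For instance
  ∂DE = E − D.
The 4×6 boundary matrix has rank 3 and Smith normal form diag(1,1,1).

The boundary map ∂_2: C_2 → C_1 sends each 2-simplex [p,q,r] to [q,r] − [p,r] + [p,q]. For instance
  ∂BDE = DE − BE + BD,
  ∂ABD = BD − AD + AB.
This gives a 6×4 integer matrix of rank 3; reducing to Smith normal form yields diagonal entries (1,1,1).

From H_k ≅ ker(∂_k) / im(∂_{k+1}) we obtain:

  H_0: rank C_0 − rank ∂_1 = 4 − 3 = 1, and the invariant factors of ∂_1 are all 1, so H_0 ≅ Z.
  H_1: rank ker ∂_1 − rank ∂_2 = (6 − 3) − 3 = 0, and the invariant factors of ∂_2 are all 1, so H_1 ≅ 0.
  H_2: rank ker ∂_2 − rank ∂_3 = (4 − 3) − 0 = 1, and there is no ∂_3, so H_2 ≅ Z.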